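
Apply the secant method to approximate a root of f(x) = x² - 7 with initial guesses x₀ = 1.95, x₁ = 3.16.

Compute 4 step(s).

f(x) = x² - 7
x₀ = 1.95, x₁ = 3.16

Secant formula: x_{n+1} = x_n - f(x_n)(x_n - x_{n-1})/(f(x_n) - f(x_{n-1}))

Iteration 1:
  f(1.950000) = -3.197500
  f(3.160000) = 2.985600
  x_2 = 3.160000 - 2.985600×(3.160000 - 1.950000)/(2.985600 - (-3.197500))
       = 2.575734
Iteration 2:
  f(3.160000) = 2.985600
  f(2.575734) = -0.365595
  x_3 = 2.575734 - (-0.365595)×(2.575734 - 3.160000)/(-0.365595 - 2.985600)
       = 2.639474
Iteration 3:
  f(2.575734) = -0.365595
  f(2.639474) = -0.033178
  x_4 = 2.639474 - (-0.033178)×(2.639474 - 2.575734)/(-0.033178 - (-0.365595))
       = 2.645836
Iteration 4:
  f(2.639474) = -0.033178
  f(2.645836) = 0.000446
  x_5 = 2.645836 - 0.000446×(2.645836 - 2.639474)/(0.000446 - (-0.033178))
       = 2.645751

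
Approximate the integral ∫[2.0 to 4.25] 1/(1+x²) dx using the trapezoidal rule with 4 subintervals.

f(x) = 1/(1+x²)
a = 2.0, b = 4.25, n = 4
h = (b - a)/n = 0.562500

Trapezoidal rule: (h/2)[f(x₀) + 2f(x₁) + 2f(x₂) + ... + f(xₙ)]

x_0 = 2.0000, f(x_0) = 0.200000, coefficient = 1
x_1 = 2.5625, f(x_1) = 0.132163, coefficient = 2
x_2 = 3.1250, f(x_2) = 0.092888, coefficient = 2
x_3 = 3.6875, f(x_3) = 0.068504, coefficient = 2
x_4 = 4.2500, f(x_4) = 0.052459, coefficient = 1

I ≈ (0.562500/2) × 0.839570 = 0.236129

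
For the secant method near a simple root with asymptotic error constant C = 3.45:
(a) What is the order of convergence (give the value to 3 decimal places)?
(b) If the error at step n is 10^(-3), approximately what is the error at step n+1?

(a) Secant method has superlinear convergence with order φ = (1+√5)/2 ≈ 1.618.
    This means |e_{n+1}| ≈ C|e_n|^1.618.

(b) With |e_n| = 10^(-3) and C = 3.45:
    |e_{n+1}| ≈ 3.45 × (10^(-3))^1.618 = 3.45 × 10^(-4.85)

(a) ≈ 1.618 (golden ratio); (b) |e_{n+1}| ≈ 4.827e-05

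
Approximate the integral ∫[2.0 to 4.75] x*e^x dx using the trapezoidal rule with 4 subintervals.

f(x) = x*e^x
a = 2.0, b = 4.75, n = 4
h = (b - a)/n = 0.687500

Trapezoidal rule: (h/2)[f(x₀) + 2f(x₁) + 2f(x₂) + ... + f(xₙ)]

x_0 = 2.0000, f(x_0) = 14.778112, coefficient = 1
x_1 = 2.6875, f(x_1) = 39.492524, coefficient = 2
x_2 = 3.3750, f(x_2) = 98.631958, coefficient = 2
x_3 = 4.0625, f(x_3) = 236.110177, coefficient = 2
x_4 = 4.7500, f(x_4) = 549.025352, coefficient = 1

I ≈ (0.687500/2) × 1312.272782 = 451.093769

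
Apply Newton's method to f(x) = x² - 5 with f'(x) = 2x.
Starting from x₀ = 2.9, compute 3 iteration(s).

f(x) = x² - 5
f'(x) = 2x
x₀ = 2.9

Newton-Raphson formula: x_{n+1} = x_n - f(x_n)/f'(x_n)

Iteration 1:
  f(2.900000) = 3.410000
  f'(2.900000) = 5.800000
  x_1 = 2.900000 - 3.410000/5.800000 = 2.312069
Iteration 2:
  f(2.312069) = 0.345663
  f'(2.312069) = 4.624138
  x_2 = 2.312069 - 0.345663/4.624138 = 2.237317
Iteration 3:
  f(2.237317) = 0.005588
  f'(2.237317) = 4.474634
  x_3 = 2.237317 - 0.005588/4.474634 = 2.236068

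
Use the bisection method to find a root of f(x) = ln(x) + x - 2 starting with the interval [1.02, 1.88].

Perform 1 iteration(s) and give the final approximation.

f(x) = ln(x) + x - 2
Initial interval: [1.02, 1.88]

Iteration 1:
  c_1 = (1.020000 + 1.880000)/2 = 1.450000
  f(c_1) = f(1.450000) = -0.178436
  f(a) × f(c) ≥ 0, new interval: [1.450000, 1.880000]

After 1 iteration(s), the approximation is c_1 = 1.450000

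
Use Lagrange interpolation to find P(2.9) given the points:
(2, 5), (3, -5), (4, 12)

Lagrange interpolation formula:
P(x) = Σ yᵢ × Lᵢ(x)
where Lᵢ(x) = Π_{j≠i} (x - xⱼ)/(xᵢ - xⱼ)

L_0(2.9) = (2.9 - 3)/(2 - 3) × (2.9 - 4)/(2 - 4) = 0.055000
L_1(2.9) = (2.9 - 2)/(3 - 2) × (2.9 - 4)/(3 - 4) = 0.990000
L_2(2.9) = (2.9 - 2)/(4 - 2) × (2.9 - 3)/(4 - 3) = -0.045000

P(2.9) = 5×L_0(2.9) + (-5)×L_1(2.9) + 12×L_2(2.9)
P(2.9) = -5.215000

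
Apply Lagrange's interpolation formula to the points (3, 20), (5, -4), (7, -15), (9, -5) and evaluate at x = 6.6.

Lagrange interpolation formula:
P(x) = Σ yᵢ × Lᵢ(x)
where Lᵢ(x) = Π_{j≠i} (x - xⱼ)/(xᵢ - xⱼ)

L_0(6.6) = (6.6 - 5)/(3 - 5) × (6.6 - 7)/(3 - 7) × (6.6 - 9)/(3 - 9) = -0.032000
L_1(6.6) = (6.6 - 3)/(5 - 3) × (6.6 - 7)/(5 - 7) × (6.6 - 9)/(5 - 9) = 0.216000
L_2(6.6) = (6.6 - 3)/(7 - 3) × (6.6 - 5)/(7 - 5) × (6.6 - 9)/(7 - 9) = 0.864000
L_3(6.6) = (6.6 - 3)/(9 - 3) × (6.6 - 5)/(9 - 5) × (6.6 - 7)/(9 - 7) = -0.048000

P(6.6) = 20×L_0(6.6) + (-4)×L_1(6.6) + (-15)×L_2(6.6) + (-5)×L_3(6.6)
P(6.6) = -14.224000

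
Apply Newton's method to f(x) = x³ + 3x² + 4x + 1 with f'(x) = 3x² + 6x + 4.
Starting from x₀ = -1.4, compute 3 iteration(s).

f(x) = x³ + 3x² + 4x + 1
f'(x) = 3x² + 6x + 4
x₀ = -1.4

Newton-Raphson formula: x_{n+1} = x_n - f(x_n)/f'(x_n)

Iteration 1:
  f(-1.400000) = -1.464000
  f'(-1.400000) = 1.480000
  x_1 = -1.400000 - (-1.464000)/1.480000 = -0.410811
Iteration 2:
  f(-0.410811) = -0.206277
  f'(-0.410811) = 2.041432
  x_2 = -0.410811 - (-0.206277)/2.041432 = -0.309765
Iteration 3:
  f(-0.309765) = 0.019079
  f'(-0.309765) = 2.429272
  x_3 = -0.309765 - 0.019079/2.429272 = -0.317619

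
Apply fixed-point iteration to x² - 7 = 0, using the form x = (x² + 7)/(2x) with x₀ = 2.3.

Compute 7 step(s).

Equation: x² - 7 = 0
Fixed-point form: x = (x² + 7)/(2x)
x₀ = 2.3

x_1 = g(2.300000) = 2.671739
x_2 = g(2.671739) = 2.645878
x_3 = g(2.645878) = 2.645751
x_4 = g(2.645751) = 2.645751
x_5 = g(2.645751) = 2.645751
x_6 = g(2.645751) = 2.645751
x_7 = g(2.645751) = 2.645751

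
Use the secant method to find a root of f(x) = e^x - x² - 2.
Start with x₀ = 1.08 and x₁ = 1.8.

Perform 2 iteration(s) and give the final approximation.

f(x) = e^x - x² - 2
x₀ = 1.08, x₁ = 1.8

Secant formula: x_{n+1} = x_n - f(x_n)(x_n - x_{n-1})/(f(x_n) - f(x_{n-1}))

Iteration 1:
  f(1.080000) = -0.221720
  f(1.800000) = 0.809647
  x_2 = 1.800000 - 0.809647×(1.800000 - 1.080000)/(0.809647 - (-0.221720))
       = 1.234783
Iteration 2:
  f(1.800000) = 0.809647
  f(1.234783) = -0.087056
  x_3 = 1.234783 - (-0.087056)×(1.234783 - 1.800000)/(-0.087056 - 0.809647)
       = 1.289657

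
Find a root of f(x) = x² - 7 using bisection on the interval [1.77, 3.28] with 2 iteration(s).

f(x) = x² - 7
Initial interval: [1.77, 3.28]

Iteration 1:
  c_1 = (1.770000 + 3.280000)/2 = 2.525000
  f(c_1) = f(2.525000) = -0.624375
  f(a) × f(c) ≥ 0, new interval: [2.525000, 3.280000]
Iteration 2:
  c_2 = (2.525000 + 3.280000)/2 = 2.902500
  f(c_2) = f(2.902500) = 1.424506
  f(a) × f(c) < 0, new interval: [2.525000, 2.902500]

After 2 iteration(s), the approximation is c_2 = 2.902500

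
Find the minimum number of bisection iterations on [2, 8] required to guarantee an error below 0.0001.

We need (b-a)/2^n ≤ 0.0001
(8 - 2)/2^n ≤ 0.0001
6/2^n ≤ 0.0001
2^n ≥ 60000
n ≥ log₂(60000) = 15.87
n ≥ 16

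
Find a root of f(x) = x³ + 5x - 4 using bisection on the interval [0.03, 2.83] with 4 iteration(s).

f(x) = x³ + 5x - 4
Initial interval: [0.03, 2.83]

Iteration 1:
  c_1 = (0.030000 + 2.830000)/2 = 1.430000
  f(c_1) = f(1.430000) = 6.074207
  f(a) × f(c) < 0, new interval: [0.030000, 1.430000]
Iteration 2:
  c_2 = (0.030000 + 1.430000)/2 = 0.730000
  f(c_2) = f(0.730000) = 0.039017
  f(a) × f(c) < 0, new interval: [0.030000, 0.730000]
Iteration 3:
  c_3 = (0.030000 + 0.730000)/2 = 0.380000
  f(c_3) = f(0.380000) = -2.045128
  f(a) × f(c) ≥ 0, new interval: [0.380000, 0.730000]
Iteration 4:
  c_4 = (0.380000 + 0.730000)/2 = 0.555000
  f(c_4) = f(0.555000) = -1.054046
  f(a) × f(c) ≥ 0, new interval: [0.555000, 0.730000]

After 4 iteration(s), the approximation is c_4 = 0.555000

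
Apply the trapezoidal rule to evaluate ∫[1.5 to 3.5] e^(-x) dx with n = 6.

f(x) = e^(-x)
a = 1.5, b = 3.5, n = 6
h = (b - a)/n = 0.333333

Trapezoidal rule: (h/2)[f(x₀) + 2f(x₁) + 2f(x₂) + ... + f(xₙ)]

x_0 = 1.5000, f(x_0) = 0.223130, coefficient = 1
x_1 = 1.8333, f(x_1) = 0.159880, coefficient = 2
x_2 = 2.1667, f(x_2) = 0.114559, coefficient = 2
x_3 = 2.5000, f(x_3) = 0.082085, coefficient = 2
x_4 = 2.8333, f(x_4) = 0.058816, coefficient = 2
x_5 = 3.1667, f(x_5) = 0.042144, coefficient = 2
x_6 = 3.5000, f(x_6) = 0.030197, coefficient = 1

I ≈ (0.333333/2) × 1.168295 = 0.194716
Exact value: 0.192933
Error: 0.001783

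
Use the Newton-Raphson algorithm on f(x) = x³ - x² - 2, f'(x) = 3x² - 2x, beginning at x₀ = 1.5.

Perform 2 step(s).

f(x) = x³ - x² - 2
f'(x) = 3x² - 2x
x₀ = 1.5

Newton-Raphson formula: x_{n+1} = x_n - f(x_n)/f'(x_n)

Iteration 1:
  f(1.500000) = -0.875000
  f'(1.500000) = 3.750000
  x_1 = 1.500000 - (-0.875000)/3.750000 = 1.733333
Iteration 2:
  f(1.733333) = 0.203259
  f'(1.733333) = 5.546667
  x_2 = 1.733333 - 0.203259/5.546667 = 1.696688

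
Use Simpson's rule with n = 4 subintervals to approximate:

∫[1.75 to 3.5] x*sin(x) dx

f(x) = x*sin(x)
a = 1.75, b = 3.5, n = 4
h = (b - a)/n = 0.437500

Simpson's rule: (h/3)[f(x₀) + 4f(x₁) + 2f(x₂) + ... + f(xₙ)]

x_0 = 1.7500, f(x_0) = 1.721975, coefficient = 1
x_1 = 2.1875, f(x_1) = 1.784539, coefficient = 4
x_2 = 2.6250, f(x_2) = 1.296541, coefficient = 2
x_3 = 3.0625, f(x_3) = 0.241969, coefficient = 4
x_4 = 3.5000, f(x_4) = -1.227741, coefficient = 1

I ≈ (0.437500/3) × 11.193347 = 1.632363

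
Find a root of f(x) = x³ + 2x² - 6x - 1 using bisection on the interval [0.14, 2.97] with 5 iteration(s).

f(x) = x³ + 2x² - 6x - 1
Initial interval: [0.14, 2.97]

Iteration 1:
  c_1 = (0.140000 + 2.970000)/2 = 1.555000
  f(c_1) = f(1.555000) = -1.733921
  f(a) × f(c) ≥ 0, new interval: [1.555000, 2.970000]
Iteration 2:
  c_2 = (1.555000 + 2.970000)/2 = 2.262500
  f(c_2) = f(2.262500) = 7.244338
  f(a) × f(c) < 0, new interval: [1.555000, 2.262500]
Iteration 3:
  c_3 = (1.555000 + 2.262500)/2 = 1.908750
  f(c_3) = f(1.908750) = 1.788353
  f(a) × f(c) < 0, new interval: [1.555000, 1.908750]
Iteration 4:
  c_4 = (1.555000 + 1.908750)/2 = 1.731875
  f(c_4) = f(1.731875) = -0.197898
  f(a) × f(c) ≥ 0, new interval: [1.731875, 1.908750]
Iteration 5:
  c_5 = (1.731875 + 1.908750)/2 = 1.820312
  f(c_5) = f(1.820312) = 0.736874
  f(a) × f(c) < 0, new interval: [1.731875, 1.820312]

After 5 iteration(s), the approximation is c_5 = 1.820312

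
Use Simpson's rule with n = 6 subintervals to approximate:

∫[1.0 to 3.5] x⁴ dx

f(x) = x⁴
a = 1.0, b = 3.5, n = 6
h = (b - a)/n = 0.416667

Simpson's rule: (h/3)[f(x₀) + 4f(x₁) + 2f(x₂) + ... + f(xₙ)]

x_0 = 1.0000, f(x_0) = 1.000000, coefficient = 1
x_1 = 1.4167, f(x_1) = 4.027826, coefficient = 4
x_2 = 1.8333, f(x_2) = 11.297068, coefficient = 2
x_3 = 2.2500, f(x_3) = 25.628906, coefficient = 4
x_4 = 2.6667, f(x_4) = 50.567901, coefficient = 2
x_5 = 3.0833, f(x_5) = 90.381993, coefficient = 4
x_6 = 3.5000, f(x_6) = 150.062500, coefficient = 1

I ≈ (0.416667/3) × 754.947338 = 104.853797
Exact value: 104.843750
Error: 0.010047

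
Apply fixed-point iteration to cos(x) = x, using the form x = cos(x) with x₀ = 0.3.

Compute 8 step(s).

Equation: cos(x) = x
Fixed-point form: x = cos(x)
x₀ = 0.3

x_1 = g(0.300000) = 0.955336
x_2 = g(0.955336) = 0.577334
x_3 = g(0.577334) = 0.837921
x_4 = g(0.837921) = 0.669010
x_5 = g(0.669010) = 0.784436
x_6 = g(0.784436) = 0.707787
x_7 = g(0.707787) = 0.759803
x_8 = g(0.759803) = 0.724972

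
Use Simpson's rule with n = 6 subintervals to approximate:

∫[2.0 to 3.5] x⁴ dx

f(x) = x⁴
a = 2.0, b = 3.5, n = 6
h = (b - a)/n = 0.250000

Simpson's rule: (h/3)[f(x₀) + 4f(x₁) + 2f(x₂) + ... + f(xₙ)]

x_0 = 2.0000, f(x_0) = 16.000000, coefficient = 1
x_1 = 2.2500, f(x_1) = 25.628906, coefficient = 4
x_2 = 2.5000, f(x_2) = 39.062500, coefficient = 2
x_3 = 2.7500, f(x_3) = 57.191406, coefficient = 4
x_4 = 3.0000, f(x_4) = 81.000000, coefficient = 2
x_5 = 3.2500, f(x_5) = 111.566406, coefficient = 4
x_6 = 3.5000, f(x_6) = 150.062500, coefficient = 1

I ≈ (0.250000/3) × 1183.734375 = 98.644531
Exact value: 98.643750
Error: 0.000781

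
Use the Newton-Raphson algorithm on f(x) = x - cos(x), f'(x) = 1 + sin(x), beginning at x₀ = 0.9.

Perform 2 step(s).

f(x) = x - cos(x)
f'(x) = 1 + sin(x)
x₀ = 0.9

Newton-Raphson formula: x_{n+1} = x_n - f(x_n)/f'(x_n)

Iteration 1:
  f(0.900000) = 0.278390
  f'(0.900000) = 1.783327
  x_1 = 0.900000 - 0.278390/1.783327 = 0.743893
Iteration 2:
  f(0.743893) = 0.008055
  f'(0.743893) = 1.677158
  x_2 = 0.743893 - 0.008055/1.677158 = 0.739090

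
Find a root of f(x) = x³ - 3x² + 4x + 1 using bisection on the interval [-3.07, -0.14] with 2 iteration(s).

f(x) = x³ - 3x² + 4x + 1
Initial interval: [-3.07, -0.14]

Iteration 1:
  c_1 = (-3.070000 + (-0.140000))/2 = -1.605000
  f(c_1) = f(-1.605000) = -17.282595
  f(a) × f(c) ≥ 0, new interval: [-1.605000, -0.140000]
Iteration 2:
  c_2 = (-1.605000 + (-0.140000))/2 = -0.872500
  f(c_2) = f(-0.872500) = -5.437965
  f(a) × f(c) ≥ 0, new interval: [-0.872500, -0.140000]

After 2 iteration(s), the approximation is c_2 = -0.872500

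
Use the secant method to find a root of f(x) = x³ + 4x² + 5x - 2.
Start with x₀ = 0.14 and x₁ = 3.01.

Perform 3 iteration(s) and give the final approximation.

f(x) = x³ + 4x² + 5x - 2
x₀ = 0.14, x₁ = 3.01

Secant formula: x_{n+1} = x_n - f(x_n)(x_n - x_{n-1})/(f(x_n) - f(x_{n-1}))

Iteration 1:
  f(0.140000) = -1.218856
  f(3.010000) = 76.561301
  x_2 = 3.010000 - 76.561301×(3.010000 - 0.140000)/(76.561301 - (-1.218856))
       = 0.184974
Iteration 2:
  f(3.010000) = 76.561301
  f(0.184974) = -0.931937
  x_3 = 0.184974 - (-0.931937)×(0.184974 - 3.010000)/(-0.931937 - 76.561301)
       = 0.218948
Iteration 3:
  f(0.184974) = -0.931937
  f(0.218948) = -0.703009
  x_4 = 0.218948 - (-0.703009)×(0.218948 - 0.184974)/(-0.703009 - (-0.931937))
       = 0.323278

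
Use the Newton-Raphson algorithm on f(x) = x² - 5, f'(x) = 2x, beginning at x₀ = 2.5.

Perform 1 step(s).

f(x) = x² - 5
f'(x) = 2x
x₀ = 2.5

Newton-Raphson formula: x_{n+1} = x_n - f(x_n)/f'(x_n)

Iteration 1:
  f(2.500000) = 1.250000
  f'(2.500000) = 5.000000
  x_1 = 2.500000 - 1.250000/5.000000 = 2.250000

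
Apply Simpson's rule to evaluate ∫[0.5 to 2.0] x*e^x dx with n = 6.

f(x) = x*e^x
a = 0.5, b = 2.0, n = 6
h = (b - a)/n = 0.250000

Simpson's rule: (h/3)[f(x₀) + 4f(x₁) + 2f(x₂) + ... + f(xₙ)]

x_0 = 0.5000, f(x_0) = 0.824361, coefficient = 1
x_1 = 0.7500, f(x_1) = 1.587750, coefficient = 4
x_2 = 1.0000, f(x_2) = 2.718282, coefficient = 2
x_3 = 1.2500, f(x_3) = 4.362929, coefficient = 4
x_4 = 1.5000, f(x_4) = 6.722534, coefficient = 2
x_5 = 1.7500, f(x_5) = 10.070555, coefficient = 4
x_6 = 2.0000, f(x_6) = 14.778112, coefficient = 1

I ≈ (0.250000/3) × 98.569037 = 8.214086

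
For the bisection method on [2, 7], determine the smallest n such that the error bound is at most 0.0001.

We need (b-a)/2^n ≤ 0.0001
(7 - 2)/2^n ≤ 0.0001
5/2^n ≤ 0.0001
2^n ≥ 50000
n ≥ log₂(50000) = 15.61
n ≥ 16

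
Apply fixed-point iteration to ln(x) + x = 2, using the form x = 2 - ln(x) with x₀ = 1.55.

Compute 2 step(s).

Equation: ln(x) + x = 2
Fixed-point form: x = 2 - ln(x)
x₀ = 1.55

x_1 = g(1.550000) = 1.561745
x_2 = g(1.561745) = 1.554196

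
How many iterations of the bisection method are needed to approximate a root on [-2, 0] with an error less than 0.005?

We need (b-a)/2^n ≤ 0.005
(0 - (-2))/2^n ≤ 0.005
2/2^n ≤ 0.005
2^n ≥ 400
n ≥ log₂(400) = 8.64
n ≥ 9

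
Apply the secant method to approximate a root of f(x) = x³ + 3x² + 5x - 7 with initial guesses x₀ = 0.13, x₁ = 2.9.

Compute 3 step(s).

f(x) = x³ + 3x² + 5x - 7
x₀ = 0.13, x₁ = 2.9

Secant formula: x_{n+1} = x_n - f(x_n)(x_n - x_{n-1})/(f(x_n) - f(x_{n-1}))

Iteration 1:
  f(0.130000) = -6.297103
  f(2.900000) = 57.119000
  x_2 = 2.900000 - 57.119000×(2.900000 - 0.130000)/(57.119000 - (-6.297103))
       = 0.405056
Iteration 2:
  f(2.900000) = 57.119000
  f(0.405056) = -4.416052
  x_3 = 0.405056 - (-4.416052)×(0.405056 - 2.900000)/(-4.416052 - 57.119000)
       = 0.584105
Iteration 3:
  f(0.405056) = -4.416052
  f(0.584105) = -2.856654
  x_4 = 0.584105 - (-2.856654)×(0.584105 - 0.405056)/(-2.856654 - (-4.416052))
       = 0.912104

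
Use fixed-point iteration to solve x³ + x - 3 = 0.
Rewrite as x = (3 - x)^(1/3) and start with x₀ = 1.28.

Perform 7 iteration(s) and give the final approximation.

Equation: x³ + x - 3 = 0
Fixed-point form: x = (3 - x)^(1/3)
x₀ = 1.28

x_1 = g(1.280000) = 1.198145
x_2 = g(1.198145) = 1.216858
x_3 = g(1.216858) = 1.212631
x_4 = g(1.212631) = 1.213588
x_5 = g(1.213588) = 1.213372
x_6 = g(1.213372) = 1.213421
x_7 = g(1.213421) = 1.213410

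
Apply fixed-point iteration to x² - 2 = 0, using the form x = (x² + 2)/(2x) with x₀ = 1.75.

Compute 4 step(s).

Equation: x² - 2 = 0
Fixed-point form: x = (x² + 2)/(2x)
x₀ = 1.75

x_1 = g(1.750000) = 1.446429
x_2 = g(1.446429) = 1.414572
x_3 = g(1.414572) = 1.414214
x_4 = g(1.414214) = 1.414214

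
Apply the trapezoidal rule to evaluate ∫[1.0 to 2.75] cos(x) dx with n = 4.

f(x) = cos(x)
a = 1.0, b = 2.75, n = 4
h = (b - a)/n = 0.437500

Trapezoidal rule: (h/2)[f(x₀) + 2f(x₁) + 2f(x₂) + ... + f(xₙ)]

x_0 = 1.0000, f(x_0) = 0.540302, coefficient = 1
x_1 = 1.4375, f(x_1) = 0.132902, coefficient = 2
x_2 = 1.8750, f(x_2) = -0.299534, coefficient = 2
x_3 = 2.3125, f(x_3) = -0.675545, coefficient = 2
x_4 = 2.7500, f(x_4) = -0.924302, coefficient = 1

I ≈ (0.437500/2) × -2.068353 = -0.452452
Exact value: -0.459810
Error: 0.007358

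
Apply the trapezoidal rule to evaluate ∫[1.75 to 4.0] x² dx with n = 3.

f(x) = x²
a = 1.75, b = 4.0, n = 3
h = (b - a)/n = 0.750000

Trapezoidal rule: (h/2)[f(x₀) + 2f(x₁) + 2f(x₂) + ... + f(xₙ)]

x_0 = 1.7500, f(x_0) = 3.062500, coefficient = 1
x_1 = 2.5000, f(x_1) = 6.250000, coefficient = 2
x_2 = 3.2500, f(x_2) = 10.562500, coefficient = 2
x_3 = 4.0000, f(x_3) = 16.000000, coefficient = 1

I ≈ (0.750000/2) × 52.687500 = 19.757812
Exact value: 19.546875
Error: 0.210938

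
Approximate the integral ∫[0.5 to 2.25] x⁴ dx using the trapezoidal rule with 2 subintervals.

f(x) = x⁴
a = 0.5, b = 2.25, n = 2
h = (b - a)/n = 0.875000

Trapezoidal rule: (h/2)[f(x₀) + 2f(x₁) + 2f(x₂) + ... + f(xₙ)]

x_0 = 0.5000, f(x_0) = 0.062500, coefficient = 1
x_1 = 1.3750, f(x_1) = 3.574463, coefficient = 2
x_2 = 2.2500, f(x_2) = 25.628906, coefficient = 1

I ≈ (0.875000/2) × 32.840332 = 14.367645
Exact value: 11.526758
Error: 2.840887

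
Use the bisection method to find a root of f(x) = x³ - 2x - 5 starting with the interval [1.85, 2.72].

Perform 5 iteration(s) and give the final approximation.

f(x) = x³ - 2x - 5
Initial interval: [1.85, 2.72]

Iteration 1:
  c_1 = (1.850000 + 2.720000)/2 = 2.285000
  f(c_1) = f(2.285000) = 2.360499
  f(a) × f(c) < 0, new interval: [1.850000, 2.285000]
Iteration 2:
  c_2 = (1.850000 + 2.285000)/2 = 2.067500
  f(c_2) = f(2.067500) = -0.297355
  f(a) × f(c) ≥ 0, new interval: [2.067500, 2.285000]
Iteration 3:
  c_3 = (2.067500 + 2.285000)/2 = 2.176250
  f(c_3) = f(2.176250) = 0.954359
  f(a) × f(c) < 0, new interval: [2.067500, 2.176250]
Iteration 4:
  c_4 = (2.067500 + 2.176250)/2 = 2.121875
  f(c_4) = f(2.121875) = 0.309681
  f(a) × f(c) < 0, new interval: [2.067500, 2.121875]
Iteration 5:
  c_5 = (2.067500 + 2.121875)/2 = 2.094688
  f(c_5) = f(2.094688) = 0.001518
  f(a) × f(c) < 0, new interval: [2.067500, 2.094688]

After 5 iteration(s), the approximation is c_5 = 2.094688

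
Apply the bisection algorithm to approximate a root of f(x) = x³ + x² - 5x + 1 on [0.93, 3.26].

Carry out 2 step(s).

f(x) = x³ + x² - 5x + 1
Initial interval: [0.93, 3.26]

Iteration 1:
  c_1 = (0.930000 + 3.260000)/2 = 2.095000
  f(c_1) = f(2.095000) = 4.109032
  f(a) × f(c) < 0, new interval: [0.930000, 2.095000]
Iteration 2:
  c_2 = (0.930000 + 2.095000)/2 = 1.512500
  f(c_2) = f(1.512500) = -0.814764
  f(a) × f(c) ≥ 0, new interval: [1.512500, 2.095000]

After 2 iteration(s), the approximation is c_2 = 1.512500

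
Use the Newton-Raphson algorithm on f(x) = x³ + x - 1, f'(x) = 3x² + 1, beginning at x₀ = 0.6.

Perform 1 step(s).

f(x) = x³ + x - 1
f'(x) = 3x² + 1
x₀ = 0.6

Newton-Raphson formula: x_{n+1} = x_n - f(x_n)/f'(x_n)

Iteration 1:
  f(0.600000) = -0.184000
  f'(0.600000) = 2.080000
  x_1 = 0.600000 - (-0.184000)/2.080000 = 0.688462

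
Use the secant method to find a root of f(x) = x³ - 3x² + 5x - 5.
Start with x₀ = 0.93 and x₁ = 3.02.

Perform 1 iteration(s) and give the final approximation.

f(x) = x³ - 3x² + 5x - 5
x₀ = 0.93, x₁ = 3.02

Secant formula: x_{n+1} = x_n - f(x_n)(x_n - x_{n-1})/(f(x_n) - f(x_{n-1}))

Iteration 1:
  f(0.930000) = -2.140343
  f(3.020000) = 10.282408
  x_2 = 3.020000 - 10.282408×(3.020000 - 0.930000)/(10.282408 - (-2.140343))
       = 1.290091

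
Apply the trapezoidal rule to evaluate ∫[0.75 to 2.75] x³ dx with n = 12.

f(x) = x³
a = 0.75, b = 2.75, n = 12
h = (b - a)/n = 0.166667

Trapezoidal rule: (h/2)[f(x₀) + 2f(x₁) + 2f(x₂) + ... + f(xₙ)]

x_0 = 0.7500, f(x_0) = 0.421875, coefficient = 1
x_1 = 0.9167, f(x_1) = 0.770255, coefficient = 2
x_2 = 1.0833, f(x_2) = 1.271412, coefficient = 2
x_3 = 1.2500, f(x_3) = 1.953125, coefficient = 2
x_4 = 1.4167, f(x_4) = 2.843171, coefficient = 2
x_5 = 1.5833, f(x_5) = 3.969329, coefficient = 2
x_6 = 1.7500, f(x_6) = 5.359375, coefficient = 2
x_7 = 1.9167, f(x_7) = 7.041088, coefficient = 2
x_8 = 2.0833, f(x_8) = 9.042245, coefficient = 2
x_9 = 2.2500, f(x_9) = 11.390625, coefficient = 2
x_10 = 2.4167, f(x_10) = 14.114005, coefficient = 2
x_11 = 2.5833, f(x_11) = 17.240162, coefficient = 2
x_12 = 2.7500, f(x_12) = 20.796875, coefficient = 1

I ≈ (0.166667/2) × 171.208333 = 14.267361
Exact value: 14.218750
Error: 0.048611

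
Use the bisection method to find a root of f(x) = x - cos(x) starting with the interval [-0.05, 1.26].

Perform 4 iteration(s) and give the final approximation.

f(x) = x - cos(x)
Initial interval: [-0.05, 1.26]

Iteration 1:
  c_1 = (-0.050000 + 1.260000)/2 = 0.605000
  f(c_1) = f(0.605000) = -0.217502
  f(a) × f(c) ≥ 0, new interval: [0.605000, 1.260000]
Iteration 2:
  c_2 = (0.605000 + 1.260000)/2 = 0.932500
  f(c_2) = f(0.932500) = 0.336672
  f(a) × f(c) < 0, new interval: [0.605000, 0.932500]
Iteration 3:
  c_3 = (0.605000 + 0.932500)/2 = 0.768750
  f(c_3) = f(0.768750) = 0.049970
  f(a) × f(c) < 0, new interval: [0.605000, 0.768750]
Iteration 4:
  c_4 = (0.605000 + 0.768750)/2 = 0.686875
  f(c_4) = f(0.686875) = -0.086356
  f(a) × f(c) ≥ 0, new interval: [0.686875, 0.768750]

After 4 iteration(s), the approximation is c_4 = 0.686875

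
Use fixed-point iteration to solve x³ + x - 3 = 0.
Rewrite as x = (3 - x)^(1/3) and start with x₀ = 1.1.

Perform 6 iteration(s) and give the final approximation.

Equation: x³ + x - 3 = 0
Fixed-point form: x = (3 - x)^(1/3)
x₀ = 1.1

x_1 = g(1.100000) = 1.238562
x_2 = g(1.238562) = 1.207691
x_3 = g(1.207691) = 1.214705
x_4 = g(1.214705) = 1.213119
x_5 = g(1.213119) = 1.213478
x_6 = g(1.213478) = 1.213397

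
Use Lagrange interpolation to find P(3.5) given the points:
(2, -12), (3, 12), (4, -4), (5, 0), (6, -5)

Lagrange interpolation formula:
P(x) = Σ yᵢ × Lᵢ(x)
where Lᵢ(x) = Π_{j≠i} (x - xⱼ)/(xᵢ - xⱼ)

L_0(3.5) = (3.5 - 3)/(2 - 3) × (3.5 - 4)/(2 - 4) × (3.5 - 5)/(2 - 5) × (3.5 - 6)/(2 - 6) = -0.039062
L_1(3.5) = (3.5 - 2)/(3 - 2) × (3.5 - 4)/(3 - 4) × (3.5 - 5)/(3 - 5) × (3.5 - 6)/(3 - 6) = 0.468750
L_2(3.5) = (3.5 - 2)/(4 - 2) × (3.5 - 3)/(4 - 3) × (3.5 - 5)/(4 - 5) × (3.5 - 6)/(4 - 6) = 0.703125
L_3(3.5) = (3.5 - 2)/(5 - 2) × (3.5 - 3)/(5 - 3) × (3.5 - 4)/(5 - 4) × (3.5 - 6)/(5 - 6) = -0.156250
L_4(3.5) = (3.5 - 2)/(6 - 2) × (3.5 - 3)/(6 - 3) × (3.5 - 4)/(6 - 4) × (3.5 - 5)/(6 - 5) = 0.023438

P(3.5) = (-12)×L_0(3.5) + 12×L_1(3.5) + (-4)×L_2(3.5) + 0×L_3(3.5) + (-5)×L_4(3.5)
P(3.5) = 3.164062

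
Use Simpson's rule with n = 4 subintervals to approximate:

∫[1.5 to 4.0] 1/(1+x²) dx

f(x) = 1/(1+x²)
a = 1.5, b = 4.0, n = 4
h = (b - a)/n = 0.625000

Simpson's rule: (h/3)[f(x₀) + 4f(x₁) + 2f(x₂) + ... + f(xₙ)]

x_0 = 1.5000, f(x_0) = 0.307692, coefficient = 1
x_1 = 2.1250, f(x_1) = 0.181303, coefficient = 4
x_2 = 2.7500, f(x_2) = 0.116788, coefficient = 2
x_3 = 3.3750, f(x_3) = 0.080706, coefficient = 4
x_4 = 4.0000, f(x_4) = 0.058824, coefficient = 1

I ≈ (0.625000/3) × 1.648130 = 0.343360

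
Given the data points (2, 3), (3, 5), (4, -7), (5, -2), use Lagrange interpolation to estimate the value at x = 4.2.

Lagrange interpolation formula:
P(x) = Σ yᵢ × Lᵢ(x)
where Lᵢ(x) = Π_{j≠i} (x - xⱼ)/(xᵢ - xⱼ)

L_0(4.2) = (4.2 - 3)/(2 - 3) × (4.2 - 4)/(2 - 4) × (4.2 - 5)/(2 - 5) = 0.032000
L_1(4.2) = (4.2 - 2)/(3 - 2) × (4.2 - 4)/(3 - 4) × (4.2 - 5)/(3 - 5) = -0.176000
L_2(4.2) = (4.2 - 2)/(4 - 2) × (4.2 - 3)/(4 - 3) × (4.2 - 5)/(4 - 5) = 1.056000
L_3(4.2) = (4.2 - 2)/(5 - 2) × (4.2 - 3)/(5 - 3) × (4.2 - 4)/(5 - 4) = 0.088000

P(4.2) = 3×L_0(4.2) + 5×L_1(4.2) + (-7)×L_2(4.2) + (-2)×L_3(4.2)
P(4.2) = -8.352000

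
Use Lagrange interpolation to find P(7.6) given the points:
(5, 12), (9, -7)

Lagrange interpolation formula:
P(x) = Σ yᵢ × Lᵢ(x)
where Lᵢ(x) = Π_{j≠i} (x - xⱼ)/(xᵢ - xⱼ)

L_0(7.6) = (7.6 - 9)/(5 - 9) = 0.350000
L_1(7.6) = (7.6 - 5)/(9 - 5) = 0.650000

P(7.6) = 12×L_0(7.6) + (-7)×L_1(7.6)
P(7.6) = -0.350000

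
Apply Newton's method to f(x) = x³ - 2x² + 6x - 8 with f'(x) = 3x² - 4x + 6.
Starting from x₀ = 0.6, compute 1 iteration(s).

f(x) = x³ - 2x² + 6x - 8
f'(x) = 3x² - 4x + 6
x₀ = 0.6

Newton-Raphson formula: x_{n+1} = x_n - f(x_n)/f'(x_n)

Iteration 1:
  f(0.600000) = -4.904000
  f'(0.600000) = 4.680000
  x_1 = 0.600000 - (-4.904000)/4.680000 = 1.647863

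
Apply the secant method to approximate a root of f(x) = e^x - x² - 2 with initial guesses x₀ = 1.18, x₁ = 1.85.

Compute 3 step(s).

f(x) = e^x - x² - 2
x₀ = 1.18, x₁ = 1.85

Secant formula: x_{n+1} = x_n - f(x_n)(x_n - x_{n-1})/(f(x_n) - f(x_{n-1}))

Iteration 1:
  f(1.180000) = -0.138026
  f(1.850000) = 0.937320
  x_2 = 1.850000 - 0.937320×(1.850000 - 1.180000)/(0.937320 - (-0.138026))
       = 1.265998
Iteration 2:
  f(1.850000) = 0.937320
  f(1.265998) = -0.056121
  x_3 = 1.265998 - (-0.056121)×(1.265998 - 1.850000)/(-0.056121 - 0.937320)
       = 1.298989
Iteration 3:
  f(1.265998) = -0.056121
  f(1.298989) = -0.021784
  x_4 = 1.298989 - (-0.021784)×(1.298989 - 1.265998)/(-0.021784 - (-0.056121))
       = 1.319919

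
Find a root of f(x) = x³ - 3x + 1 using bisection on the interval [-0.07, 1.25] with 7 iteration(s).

f(x) = x³ - 3x + 1
Initial interval: [-0.07, 1.25]

Iteration 1:
  c_1 = (-0.070000 + 1.250000)/2 = 0.590000
  f(c_1) = f(0.590000) = -0.564621
  f(a) × f(c) < 0, new interval: [-0.070000, 0.590000]
Iteration 2:
  c_2 = (-0.070000 + 0.590000)/2 = 0.260000
  f(c_2) = f(0.260000) = 0.237576
  f(a) × f(c) ≥ 0, new interval: [0.260000, 0.590000]
Iteration 3:
  c_3 = (0.260000 + 0.590000)/2 = 0.425000
  f(c_3) = f(0.425000) = -0.198234
  f(a) × f(c) < 0, new interval: [0.260000, 0.425000]
Iteration 4:
  c_4 = (0.260000 + 0.425000)/2 = 0.342500
  f(c_4) = f(0.342500) = 0.012677
  f(a) × f(c) ≥ 0, new interval: [0.342500, 0.425000]
Iteration 5:
  c_5 = (0.342500 + 0.425000)/2 = 0.383750
  f(c_5) = f(0.383750) = -0.094737
  f(a) × f(c) < 0, new interval: [0.342500, 0.383750]
Iteration 6:
  c_6 = (0.342500 + 0.383750)/2 = 0.363125
  f(c_6) = f(0.363125) = -0.041493
  f(a) × f(c) < 0, new interval: [0.342500, 0.363125]
Iteration 7:
  c_7 = (0.342500 + 0.363125)/2 = 0.352813
  f(c_7) = f(0.352813) = -0.014521
  f(a) × f(c) < 0, new interval: [0.342500, 0.352813]

After 7 iteration(s), the approximation is c_7 = 0.352813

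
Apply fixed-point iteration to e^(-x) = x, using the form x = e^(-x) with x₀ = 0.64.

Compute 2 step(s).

Equation: e^(-x) = x
Fixed-point form: x = e^(-x)
x₀ = 0.64

x_1 = g(0.640000) = 0.527292
x_2 = g(0.527292) = 0.590201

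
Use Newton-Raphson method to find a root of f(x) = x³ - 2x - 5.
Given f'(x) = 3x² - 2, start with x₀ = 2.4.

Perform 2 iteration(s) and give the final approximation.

f(x) = x³ - 2x - 5
f'(x) = 3x² - 2
x₀ = 2.4

Newton-Raphson formula: x_{n+1} = x_n - f(x_n)/f'(x_n)

Iteration 1:
  f(2.400000) = 4.024000
  f'(2.400000) = 15.280000
  x_1 = 2.400000 - 4.024000/15.280000 = 2.136649
Iteration 2:
  f(2.136649) = 0.481082
  f'(2.136649) = 11.695810
  x_2 = 2.136649 - 0.481082/11.695810 = 2.095516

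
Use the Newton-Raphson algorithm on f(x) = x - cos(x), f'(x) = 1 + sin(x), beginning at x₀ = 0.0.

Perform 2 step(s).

f(x) = x - cos(x)
f'(x) = 1 + sin(x)
x₀ = 0.0

Newton-Raphson formula: x_{n+1} = x_n - f(x_n)/f'(x_n)

Iteration 1:
  f(0.000000) = -1.000000
  f'(0.000000) = 1.000000
  x_1 = 0.000000 - (-1.000000)/1.000000 = 1.000000
Iteration 2:
  f(1.000000) = 0.459698
  f'(1.000000) = 1.841471
  x_2 = 1.000000 - 0.459698/1.841471 = 0.750364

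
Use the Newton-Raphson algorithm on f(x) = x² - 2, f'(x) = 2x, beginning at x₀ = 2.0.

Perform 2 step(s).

f(x) = x² - 2
f'(x) = 2x
x₀ = 2.0

Newton-Raphson formula: x_{n+1} = x_n - f(x_n)/f'(x_n)

Iteration 1:
  f(2.000000) = 2.000000
  f'(2.000000) = 4.000000
  x_1 = 2.000000 - 2.000000/4.000000 = 1.500000
Iteration 2:
  f(1.500000) = 0.250000
  f'(1.500000) = 3.000000
  x_2 = 1.500000 - 0.250000/3.000000 = 1.416667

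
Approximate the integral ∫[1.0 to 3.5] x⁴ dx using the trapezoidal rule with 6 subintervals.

f(x) = x⁴
a = 1.0, b = 3.5, n = 6
h = (b - a)/n = 0.416667

Trapezoidal rule: (h/2)[f(x₀) + 2f(x₁) + 2f(x₂) + ... + f(xₙ)]

x_0 = 1.0000, f(x_0) = 1.000000, coefficient = 1
x_1 = 1.4167, f(x_1) = 4.027826, coefficient = 2
x_2 = 1.8333, f(x_2) = 11.297068, coefficient = 2
x_3 = 2.2500, f(x_3) = 25.628906, coefficient = 2
x_4 = 2.6667, f(x_4) = 50.567901, coefficient = 2
x_5 = 3.0833, f(x_5) = 90.381993, coefficient = 2
x_6 = 3.5000, f(x_6) = 150.062500, coefficient = 1

I ≈ (0.416667/2) × 514.869888 = 107.264560
Exact value: 104.843750
Error: 2.420810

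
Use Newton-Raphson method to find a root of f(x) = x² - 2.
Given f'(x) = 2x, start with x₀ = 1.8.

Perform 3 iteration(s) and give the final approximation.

f(x) = x² - 2
f'(x) = 2x
x₀ = 1.8

Newton-Raphson formula: x_{n+1} = x_n - f(x_n)/f'(x_n)

Iteration 1:
  f(1.800000) = 1.240000
  f'(1.800000) = 3.600000
  x_1 = 1.800000 - 1.240000/3.600000 = 1.455556
Iteration 2:
  f(1.455556) = 0.118642
  f'(1.455556) = 2.911111
  x_2 = 1.455556 - 0.118642/2.911111 = 1.414801
Iteration 3:
  f(1.414801) = 0.001661
  f'(1.414801) = 2.829601
  x_3 = 1.414801 - 0.001661/2.829601 = 1.414214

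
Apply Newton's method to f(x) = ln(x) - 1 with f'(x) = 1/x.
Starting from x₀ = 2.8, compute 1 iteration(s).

f(x) = ln(x) - 1
f'(x) = 1/x
x₀ = 2.8

Newton-Raphson formula: x_{n+1} = x_n - f(x_n)/f'(x_n)

Iteration 1:
  f(2.800000) = 0.029619
  f'(2.800000) = 0.357143
  x_1 = 2.800000 - 0.029619/0.357143 = 2.717066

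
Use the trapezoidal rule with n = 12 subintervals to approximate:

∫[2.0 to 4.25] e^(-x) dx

f(x) = e^(-x)
a = 2.0, b = 4.25, n = 12
h = (b - a)/n = 0.187500

Trapezoidal rule: (h/2)[f(x₀) + 2f(x₁) + 2f(x₂) + ... + f(xₙ)]

x_0 = 2.0000, f(x_0) = 0.135335, coefficient = 1
x_1 = 2.1875, f(x_1) = 0.112197, coefficient = 2
x_2 = 2.3750, f(x_2) = 0.093014, coefficient = 2
x_3 = 2.5625, f(x_3) = 0.077112, coefficient = 2
x_4 = 2.7500, f(x_4) = 0.063928, coefficient = 2
x_5 = 2.9375, f(x_5) = 0.052998, coefficient = 2
x_6 = 3.1250, f(x_6) = 0.043937, coefficient = 2
x_7 = 3.3125, f(x_7) = 0.036425, coefficient = 2
x_8 = 3.5000, f(x_8) = 0.030197, coefficient = 2
x_9 = 3.6875, f(x_9) = 0.025035, coefficient = 2
x_10 = 3.8750, f(x_10) = 0.020754, coefficient = 2
x_11 = 4.0625, f(x_11) = 0.017206, coefficient = 2
x_12 = 4.2500, f(x_12) = 0.014264, coefficient = 1

I ≈ (0.187500/2) × 1.295206 = 0.121426
Exact value: 0.121071
Error: 0.000354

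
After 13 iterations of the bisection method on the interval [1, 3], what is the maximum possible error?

Bisection error bound: |error| ≤ (b-a)/2^n
|error| ≤ (3 - 1)/2^13 = 2/2^13
|error| ≤ 0.0002441406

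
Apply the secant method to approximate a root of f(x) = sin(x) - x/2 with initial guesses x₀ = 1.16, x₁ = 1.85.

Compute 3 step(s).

f(x) = sin(x) - x/2
x₀ = 1.16, x₁ = 1.85

Secant formula: x_{n+1} = x_n - f(x_n)(x_n - x_{n-1})/(f(x_n) - f(x_{n-1}))

Iteration 1:
  f(1.160000) = 0.336803
  f(1.850000) = 0.036275
  x_2 = 1.850000 - 0.036275×(1.850000 - 1.160000)/(0.036275 - 0.336803)
       = 1.933286
Iteration 2:
  f(1.850000) = 0.036275
  f(1.933286) = -0.031626
  x_3 = 1.933286 - (-0.031626)×(1.933286 - 1.850000)/(-0.031626 - 0.036275)
       = 1.894494
Iteration 3:
  f(1.933286) = -0.031626
  f(1.894494) = 0.000819
  x_4 = 1.894494 - 0.000819×(1.894494 - 1.933286)/(0.000819 - (-0.031626))
       = 1.895473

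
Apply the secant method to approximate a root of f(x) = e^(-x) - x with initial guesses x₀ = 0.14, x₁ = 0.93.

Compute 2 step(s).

f(x) = e^(-x) - x
x₀ = 0.14, x₁ = 0.93

Secant formula: x_{n+1} = x_n - f(x_n)(x_n - x_{n-1})/(f(x_n) - f(x_{n-1}))

Iteration 1:
  f(0.140000) = 0.729358
  f(0.930000) = -0.535446
  x_2 = 0.930000 - (-0.535446)×(0.930000 - 0.140000)/(-0.535446 - 0.729358)
       = 0.595559
Iteration 2:
  f(0.930000) = -0.535446
  f(0.595559) = -0.044305
  x_3 = 0.595559 - (-0.044305)×(0.595559 - 0.930000)/(-0.044305 - (-0.535446))
       = 0.565390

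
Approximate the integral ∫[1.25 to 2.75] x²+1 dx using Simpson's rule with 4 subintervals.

f(x) = x²+1
a = 1.25, b = 2.75, n = 4
h = (b - a)/n = 0.375000

Simpson's rule: (h/3)[f(x₀) + 4f(x₁) + 2f(x₂) + ... + f(xₙ)]

x_0 = 1.2500, f(x_0) = 2.562500, coefficient = 1
x_1 = 1.6250, f(x_1) = 3.640625, coefficient = 4
x_2 = 2.0000, f(x_2) = 5.000000, coefficient = 2
x_3 = 2.3750, f(x_3) = 6.640625, coefficient = 4
x_4 = 2.7500, f(x_4) = 8.562500, coefficient = 1

I ≈ (0.375000/3) × 62.250000 = 7.781250
Exact value: 7.781250
Error: 0.000000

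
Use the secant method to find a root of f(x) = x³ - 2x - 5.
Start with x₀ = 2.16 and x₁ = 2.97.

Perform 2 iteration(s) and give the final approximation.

f(x) = x³ - 2x - 5
x₀ = 2.16, x₁ = 2.97

Secant formula: x_{n+1} = x_n - f(x_n)(x_n - x_{n-1})/(f(x_n) - f(x_{n-1}))

Iteration 1:
  f(2.160000) = 0.757696
  f(2.970000) = 15.258073
  x_2 = 2.970000 - 15.258073×(2.970000 - 2.160000)/(15.258073 - 0.757696)
       = 2.117675
Iteration 2:
  f(2.970000) = 15.258073
  f(2.117675) = 0.261460
  x_3 = 2.117675 - 0.261460×(2.117675 - 2.970000)/(0.261460 - 15.258073)
       = 2.102815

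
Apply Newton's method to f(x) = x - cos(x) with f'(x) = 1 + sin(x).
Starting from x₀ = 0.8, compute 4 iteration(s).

f(x) = x - cos(x)
f'(x) = 1 + sin(x)
x₀ = 0.8

Newton-Raphson formula: x_{n+1} = x_n - f(x_n)/f'(x_n)

Iteration 1:
  f(0.800000) = 0.103293
  f'(0.800000) = 1.717356
  x_1 = 0.800000 - 0.103293/1.717356 = 0.739853
Iteration 2:
  f(0.739853) = 0.001286
  f'(0.739853) = 1.674180
  x_2 = 0.739853 - 0.001286/1.674180 = 0.739085
Iteration 3:
  f(0.739085) = 0.000000
  f'(0.739085) = 1.673612
  x_3 = 0.739085 - 0.000000/1.673612 = 0.739085
Iteration 4:
  f(0.739085) = 0.000000
  f'(0.739085) = 1.673612
  x_4 = 0.739085 - 0.000000/1.673612 = 0.739085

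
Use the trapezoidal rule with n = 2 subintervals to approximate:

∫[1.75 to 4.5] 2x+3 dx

f(x) = 2x+3
a = 1.75, b = 4.5, n = 2
h = (b - a)/n = 1.375000

Trapezoidal rule: (h/2)[f(x₀) + 2f(x₁) + 2f(x₂) + ... + f(xₙ)]

x_0 = 1.7500, f(x_0) = 6.500000, coefficient = 1
x_1 = 3.1250, f(x_1) = 9.250000, coefficient = 2
x_2 = 4.5000, f(x_2) = 12.000000, coefficient = 1

I ≈ (1.375000/2) × 37.000000 = 25.437500
Exact value: 25.437500
Error: 0.000000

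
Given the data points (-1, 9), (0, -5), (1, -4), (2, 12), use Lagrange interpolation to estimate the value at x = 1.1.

Lagrange interpolation formula:
P(x) = Σ yᵢ × Lᵢ(x)
where Lᵢ(x) = Π_{j≠i} (x - xⱼ)/(xᵢ - xⱼ)

L_0(1.1) = (1.1 - 0)/(-1 - 0) × (1.1 - 1)/(-1 - 1) × (1.1 - 2)/(-1 - 2) = 0.016500
L_1(1.1) = (1.1 - (-1))/(0 - (-1)) × (1.1 - 1)/(0 - 1) × (1.1 - 2)/(0 - 2) = -0.094500
L_2(1.1) = (1.1 - (-1))/(1 - (-1)) × (1.1 - 0)/(1 - 0) × (1.1 - 2)/(1 - 2) = 1.039500
L_3(1.1) = (1.1 - (-1))/(2 - (-1)) × (1.1 - 0)/(2 - 0) × (1.1 - 1)/(2 - 1) = 0.038500

P(1.1) = 9×L_0(1.1) + (-5)×L_1(1.1) + (-4)×L_2(1.1) + 12×L_3(1.1)
P(1.1) = -3.075000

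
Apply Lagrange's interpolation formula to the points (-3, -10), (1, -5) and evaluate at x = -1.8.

Lagrange interpolation formula:
P(x) = Σ yᵢ × Lᵢ(x)
where Lᵢ(x) = Π_{j≠i} (x - xⱼ)/(xᵢ - xⱼ)

L_0(-1.8) = (-1.8 - 1)/(-3 - 1) = 0.700000
L_1(-1.8) = (-1.8 - (-3))/(1 - (-3)) = 0.300000

P(-1.8) = (-10)×L_0(-1.8) + (-5)×L_1(-1.8)
P(-1.8) = -8.500000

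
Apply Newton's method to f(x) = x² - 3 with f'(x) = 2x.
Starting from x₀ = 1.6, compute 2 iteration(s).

f(x) = x² - 3
f'(x) = 2x
x₀ = 1.6

Newton-Raphson formula: x_{n+1} = x_n - f(x_n)/f'(x_n)

Iteration 1:
  f(1.600000) = -0.440000
  f'(1.600000) = 3.200000
  x_1 = 1.600000 - (-0.440000)/3.200000 = 1.737500
Iteration 2:
  f(1.737500) = 0.018906
  f'(1.737500) = 3.475000
  x_2 = 1.737500 - 0.018906/3.475000 = 1.732059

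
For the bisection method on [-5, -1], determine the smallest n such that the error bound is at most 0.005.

We need (b-a)/2^n ≤ 0.005
(-1 - (-5))/2^n ≤ 0.005
4/2^n ≤ 0.005
2^n ≥ 800
n ≥ log₂(800) = 9.64
n ≥ 10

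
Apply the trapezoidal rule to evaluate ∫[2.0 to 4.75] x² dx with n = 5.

f(x) = x²
a = 2.0, b = 4.75, n = 5
h = (b - a)/n = 0.550000

Trapezoidal rule: (h/2)[f(x₀) + 2f(x₁) + 2f(x₂) + ... + f(xₙ)]

x_0 = 2.0000, f(x_0) = 4.000000, coefficient = 1
x_1 = 2.5500, f(x_1) = 6.502500, coefficient = 2
x_2 = 3.1000, f(x_2) = 9.610000, coefficient = 2
x_3 = 3.6500, f(x_3) = 13.322500, coefficient = 2
x_4 = 4.2000, f(x_4) = 17.640000, coefficient = 2
x_5 = 4.7500, f(x_5) = 22.562500, coefficient = 1

I ≈ (0.550000/2) × 120.712500 = 33.195938
Exact value: 33.057292
Error: 0.138646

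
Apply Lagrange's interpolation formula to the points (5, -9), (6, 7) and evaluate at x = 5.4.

Lagrange interpolation formula:
P(x) = Σ yᵢ × Lᵢ(x)
where Lᵢ(x) = Π_{j≠i} (x - xⱼ)/(xᵢ - xⱼ)

L_0(5.4) = (5.4 - 6)/(5 - 6) = 0.600000
L_1(5.4) = (5.4 - 5)/(6 - 5) = 0.400000

P(5.4) = (-9)×L_0(5.4) + 7×L_1(5.4)
P(5.4) = -2.600000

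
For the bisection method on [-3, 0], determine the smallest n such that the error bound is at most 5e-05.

We need (b-a)/2^n ≤ 5e-05
(0 - (-3))/2^n ≤ 5e-05
3/2^n ≤ 5e-05
2^n ≥ 60000
n ≥ log₂(60000) = 15.87
n ≥ 16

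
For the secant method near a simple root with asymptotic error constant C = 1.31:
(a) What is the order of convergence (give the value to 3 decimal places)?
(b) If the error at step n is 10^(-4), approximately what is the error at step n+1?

(a) Secant method has superlinear convergence with order φ = (1+√5)/2 ≈ 1.618.
    This means |e_{n+1}| ≈ C|e_n|^1.618.

(b) With |e_n| = 10^(-4) and C = 1.31:
    |e_{n+1}| ≈ 1.31 × (10^(-4))^1.618 = 1.31 × 10^(-6.47)

(a) ≈ 1.618 (golden ratio); (b) |e_{n+1}| ≈ 4.417e-07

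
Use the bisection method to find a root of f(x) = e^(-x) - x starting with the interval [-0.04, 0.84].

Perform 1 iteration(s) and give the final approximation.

f(x) = e^(-x) - x
Initial interval: [-0.04, 0.84]

Iteration 1:
  c_1 = (-0.040000 + 0.840000)/2 = 0.400000
  f(c_1) = f(0.400000) = 0.270320
  f(a) × f(c) ≥ 0, new interval: [0.400000, 0.840000]

After 1 iteration(s), the approximation is c_1 = 0.400000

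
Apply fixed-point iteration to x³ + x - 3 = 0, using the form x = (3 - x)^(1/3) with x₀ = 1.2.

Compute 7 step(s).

Equation: x³ + x - 3 = 0
Fixed-point form: x = (3 - x)^(1/3)
x₀ = 1.2

x_1 = g(1.200000) = 1.216440
x_2 = g(1.216440) = 1.212726
x_3 = g(1.212726) = 1.213567
x_4 = g(1.213567) = 1.213377
x_5 = g(1.213377) = 1.213420
x_6 = g(1.213420) = 1.213410
x_7 = g(1.213410) = 1.213412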